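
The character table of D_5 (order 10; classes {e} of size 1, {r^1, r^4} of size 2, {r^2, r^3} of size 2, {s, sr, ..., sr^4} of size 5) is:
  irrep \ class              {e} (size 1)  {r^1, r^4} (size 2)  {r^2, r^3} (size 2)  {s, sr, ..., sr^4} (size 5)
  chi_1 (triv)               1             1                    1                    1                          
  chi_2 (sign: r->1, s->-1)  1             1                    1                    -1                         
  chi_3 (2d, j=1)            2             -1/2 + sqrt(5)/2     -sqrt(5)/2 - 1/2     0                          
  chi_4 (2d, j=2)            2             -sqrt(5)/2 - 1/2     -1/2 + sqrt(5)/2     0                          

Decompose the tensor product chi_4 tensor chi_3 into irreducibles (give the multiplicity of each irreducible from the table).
chi_4 tensor chi_3 = chi_3 + chi_4 (all other irreducibles have multiplicity 0).

Justification: The character of a tensor product is the pointwise product (chi_4 * chi_3)(C) = chi_4(C) * chi_3(C):
  {e}: (2)*(2), {r^1, r^4}: (-sqrt(5)/2 - 1/2)*(-1/2 + sqrt(5)/2), {r^2, r^3}: (-1/2 + sqrt(5)/2)*(-sqrt(5)/2 - 1/2), {s, sr, ..., sr^4}: (0)*(0)
so (chi_4 * chi_3) takes values
  {e} -> 4, {r^1, r^4} -> -1, {r^2, r^3} -> -1, {s, sr, ..., sr^4} -> 0.
Now take the inner product of this character with each irreducible chi from the table, <chi_4*chi_3, chi> = (1/10) sum_C |C| (chi_4*chi_3)(C) conj(chi(C)):
  <chi_4*chi_3, chi_1> = (1/10)[1*(4)*conj(1) + 2*(-1)*conj(1) + 2*(-1)*conj(1) + 5*(0)*conj(1)]
      = (1/10)[(4) + (-2) + (-2) + (0)] = 0/10 = 0
  <chi_4*chi_3, chi_2> = (1/10)[1*(4)*conj(1) + 2*(-1)*conj(1) + 2*(-1)*conj(1) + 5*(0)*conj(-1)]
      = (1/10)[(4) + (-2) + (-2) + (0)] = 0/10 = 0
  <chi_4*chi_3, chi_3> = (1/10)[1*(4)*conj(2) + 2*(-1)*conj(-1/2 + sqrt(5)/2) + 2*(-1)*conj(-sqrt(5)/2 - 1/2) + 5*(0)*conj(0)]
      = (1/10)[(8) + (1 - sqrt(5)) + (1 + sqrt(5)) + (0)] = 10/10 = 1
  <chi_4*chi_3, chi_4> = (1/10)[1*(4)*conj(2) + 2*(-1)*conj(-sqrt(5)/2 - 1/2) + 2*(-1)*conj(-1/2 + sqrt(5)/2) + 5*(0)*conj(0)]
      = (1/10)[(8) + (1 + sqrt(5)) + (1 - sqrt(5)) + (0)] = 10/10 = 1
Hence the multiplicities are chi_3: 1, chi_4: 1. Dimension check: dim(chi_4)*dim(chi_3) = 2*2 = 4 and sum (mult * dim) = 1*2 + 1*2 = 4.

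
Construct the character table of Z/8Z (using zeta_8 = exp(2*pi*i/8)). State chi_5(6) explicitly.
Character table of Z/8Z (irreps indexed chi_0,...,chi_7 with chi_k(m) = zeta_8^(k*m), zeta_8 = exp(2*pi*i/8)):
  irrep \ class  {0} (size 1)  {1} (size 1)    {2} (size 1)  {3} (size 1)    {4} (size 1)  {5} (size 1)    {6} (size 1)  {7} (size 1)  
  chi_0          1             1               1             1               1             1               1             1             
  chi_1          1             exp(I*pi/4)     I             exp(3*I*pi/4)   -1            exp(-3*I*pi/4)  -I            exp(-I*pi/4)  
  chi_2          1             I               -1            -I              1             I               -1            -I            
  chi_3          1             exp(3*I*pi/4)   -I            exp(I*pi/4)     -1            exp(-I*pi/4)    I             exp(-3*I*pi/4)
  chi_4          1             -1              1             -1              1             -1              1             -1            
  chi_5          1             exp(-3*I*pi/4)  I             exp(-I*pi/4)    -1            exp(I*pi/4)     -I            exp(3*I*pi/4) 
  chi_6          1             -I              -1            I               1             -I              -1            I             
  chi_7          1             exp(-I*pi/4)    -I            exp(-3*I*pi/4)  -1            exp(3*I*pi/4)   I             exp(I*pi/4)   

Spot check: chi_5(6) = zeta_8^(5*6) = zeta_8^30 = -I.

Why: Z/8Z is abelian, so all 8 irreducible complex representations are 1-dimensional. They are given by chi_k(m) = zeta_8^(k*m) for k = 0,...,7. Row orthogonality: sum_m chi_k(m) conj(chi_l(m)) = 8 * [k = l].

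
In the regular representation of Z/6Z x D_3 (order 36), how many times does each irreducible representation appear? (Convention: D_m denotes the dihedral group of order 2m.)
Each irreducible V_i of dimension d_i appears with multiplicity d_i, i.e. rho_reg = (direct sum over all irreducibles V_i) d_i V_i. The irreducible dimensions for Z/6Z x D_3 are 1, 1, 1, 1, 1, 1, 1, 1, 1, 1, 1, 1, 2, 2, 2, 2, 2, 2: 12 irreducibles of dimension 1, each with multiplicity 1; 6 irreducibles of dimension 2, each with multiplicity 2. Total dimension 12*1*1 + 6*2*2 = 36 = |G|.

Justification: General theorem: in the regular representation of a finite group G, each irreducible appears with multiplicity equal to its dimension. Check: dim(rho_reg) = sum d_i^2 = 1 + 1 + 1 + 1 + 1 + 1 + 1 + 1 + 1 + 1 + 1 + 1 + 4 + 4 + 4 + 4 + 4 + 4 = 36 = |G|.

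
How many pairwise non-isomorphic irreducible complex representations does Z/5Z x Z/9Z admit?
45

Explanation: The number of irreducible complex representations of a finite group equals its number of conjugacy classes. Z/5Z x Z/9Z is abelian of order 45, so every element is its own conjugacy class: 45 classes, so Z/5Z x Z/9Z (order 45) has exactly 45 irreducible complex representations.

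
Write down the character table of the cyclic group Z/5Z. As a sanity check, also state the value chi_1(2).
Character table of Z/5Z (irreps indexed chi_0,...,chi_4 with chi_k(m) = zeta_5^(k*m), zeta_5 = exp(2*pi*i/5)):
  irrep \ class  {0} (size 1)  {1} (size 1)    {2} (size 1)    {3} (size 1)    {4} (size 1)  
  chi_0          1             1               1               1               1             
  chi_1          1             exp(2*I*pi/5)   exp(4*I*pi/5)   exp(-4*I*pi/5)  exp(-2*I*pi/5)
  chi_2          1             exp(4*I*pi/5)   exp(-2*I*pi/5)  exp(2*I*pi/5)   exp(-4*I*pi/5)
  chi_3          1             exp(-4*I*pi/5)  exp(2*I*pi/5)   exp(-2*I*pi/5)  exp(4*I*pi/5) 
  chi_4          1             exp(-2*I*pi/5)  exp(-4*I*pi/5)  exp(4*I*pi/5)   exp(2*I*pi/5) 

Spot check: chi_1(2) = zeta_5^(1*2) = zeta_5^2 = exp(4*I*pi/5).

Reasoning: Z/5Z is abelian, so all 5 irreducible complex representations are 1-dimensional. They are given by chi_k(m) = zeta_5^(k*m) for k = 0,...,4. Row orthogonality: sum_m chi_k(m) conj(chi_l(m)) = 5 * [k = l].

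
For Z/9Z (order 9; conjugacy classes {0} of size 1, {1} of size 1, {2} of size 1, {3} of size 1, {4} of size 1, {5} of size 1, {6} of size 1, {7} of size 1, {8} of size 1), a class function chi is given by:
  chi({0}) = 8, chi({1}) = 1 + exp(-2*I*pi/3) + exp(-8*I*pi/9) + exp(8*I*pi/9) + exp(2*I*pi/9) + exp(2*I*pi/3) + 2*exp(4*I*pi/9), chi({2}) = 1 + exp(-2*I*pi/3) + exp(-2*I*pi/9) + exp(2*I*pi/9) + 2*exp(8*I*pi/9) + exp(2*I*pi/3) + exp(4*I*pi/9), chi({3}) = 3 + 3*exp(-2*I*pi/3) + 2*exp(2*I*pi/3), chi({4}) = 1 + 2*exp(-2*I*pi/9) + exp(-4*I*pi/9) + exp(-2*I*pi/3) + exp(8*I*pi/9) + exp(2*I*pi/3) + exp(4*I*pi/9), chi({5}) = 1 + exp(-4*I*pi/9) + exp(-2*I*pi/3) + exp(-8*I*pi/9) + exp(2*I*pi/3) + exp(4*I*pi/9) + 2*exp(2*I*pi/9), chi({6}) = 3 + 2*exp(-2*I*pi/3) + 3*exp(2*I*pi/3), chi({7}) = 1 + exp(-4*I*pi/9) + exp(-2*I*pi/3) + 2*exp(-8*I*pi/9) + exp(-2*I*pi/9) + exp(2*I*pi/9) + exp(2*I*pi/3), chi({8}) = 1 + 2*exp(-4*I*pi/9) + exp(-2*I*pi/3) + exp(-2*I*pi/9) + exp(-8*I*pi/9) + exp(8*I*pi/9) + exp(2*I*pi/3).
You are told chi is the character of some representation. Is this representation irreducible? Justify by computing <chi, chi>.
Not irreducible (reducible): <chi, chi> = 10 > 1.

Reasoning: <chi, chi> = (1/|G|) sum_C |C| * |chi(C)|^2 = (1/9)[1*|8|^2 + 1*|1 + exp(-2*I*pi/3) + exp(-8*I*pi/9) + exp(8*I*pi/9) + exp(2*I*pi/9) + exp(2*I*pi/3) + 2*exp(4*I*pi/9)|^2 + 1*|1 + exp(-2*I*pi/3) + exp(-2*I*pi/9) + exp(2*I*pi/9) + 2*exp(8*I*pi/9) + exp(2*I*pi/3) + exp(4*I*pi/9)|^2 + 1*|3 + 3*exp(-2*I*pi/3) + 2*exp(2*I*pi/3)|^2 + 1*|1 + 2*exp(-2*I*pi/9) + exp(-4*I*pi/9) + exp(-2*I*pi/3) + exp(8*I*pi/9) + exp(2*I*pi/3) + exp(4*I*pi/9)|^2 + 1*|1 + exp(-4*I*pi/9) + exp(-2*I*pi/3) + exp(-8*I*pi/9) + exp(2*I*pi/3) + exp(4*I*pi/9) + 2*exp(2*I*pi/9)|^2 + 1*|3 + 2*exp(-2*I*pi/3) + 3*exp(2*I*pi/3)|^2 + 1*|1 + exp(-4*I*pi/9) + exp(-2*I*pi/3) + 2*exp(-8*I*pi/9) + exp(-2*I*pi/9) + exp(2*I*pi/9) + exp(2*I*pi/3)|^2 + 1*|1 + 2*exp(-4*I*pi/9) + exp(-2*I*pi/3) + exp(-2*I*pi/9) + exp(-8*I*pi/9) + exp(8*I*pi/9) + exp(2*I*pi/3)|^2]
  = (1/9)[(64) + (10 + 7*exp(-4*I*pi/9) + 6*exp(-2*I*pi/3) + 8*exp(-2*I*pi/9) + 6*exp(-8*I*pi/9) + 6*exp(8*I*pi/9) + 8*exp(2*I*pi/9) + 6*exp(2*I*pi/3) + 7*exp(4*I*pi/9)) + (10 + 8*exp(-4*I*pi/9) + 6*exp(-2*I*pi/3) + 6*exp(-2*I*pi/9) + 7*exp(-8*I*pi/9) + 7*exp(8*I*pi/9) + 6*exp(2*I*pi/9) + 6*exp(2*I*pi/3) + 8*exp(4*I*pi/9)) + (1) + (10 + 6*exp(-4*I*pi/9) + 6*exp(-2*I*pi/3) + 7*exp(-2*I*pi/9) + 8*exp(-8*I*pi/9) + 8*exp(8*I*pi/9) + 7*exp(2*I*pi/9) + 6*exp(2*I*pi/3) + 6*exp(4*I*pi/9)) + (10 + 6*exp(-4*I*pi/9) + 6*exp(-2*I*pi/3) + 7*exp(-2*I*pi/9) + 8*exp(-8*I*pi/9) + 8*exp(8*I*pi/9) + 7*exp(2*I*pi/9) + 6*exp(2*I*pi/3) + 6*exp(4*I*pi/9)) + (1) + (10 + 8*exp(-4*I*pi/9) + 6*exp(-2*I*pi/3) + 6*exp(-2*I*pi/9) + 7*exp(-8*I*pi/9) + 7*exp(8*I*pi/9) + 6*exp(2*I*pi/9) + 6*exp(2*I*pi/3) + 8*exp(4*I*pi/9)) + (10 + 7*exp(-4*I*pi/9) + 6*exp(-2*I*pi/3) + 8*exp(-2*I*pi/9) + 6*exp(-8*I*pi/9) + 6*exp(8*I*pi/9) + 8*exp(2*I*pi/9) + 6*exp(2*I*pi/3) + 7*exp(4*I*pi/9))] = 90/9 = 10.
(Exp terms are combined using exp(i*s)*conj(exp(i*t)) = exp(i*(s-t)), and sums of them are collapsed using the identity that for every m > 1 the m distinct m-th roots of unity sum to 0, e.g. 1 + exp(2*I*pi/3) + exp(-2*I*pi/3) = 0.)
A character is irreducible iff <chi, chi> = 1, so this representation is reducible.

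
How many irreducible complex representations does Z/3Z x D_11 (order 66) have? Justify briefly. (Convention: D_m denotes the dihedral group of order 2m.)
21

Argument: The number of irreducible complex representations of a finite group equals its number of conjugacy classes. For a direct product, #classes(G x H) = #classes(G) * #classes(H). Z/3Z has 3 classes (abelian), D_11 has 7 classes, so 3 * 7 = 21, so Z/3Z x D_11 (order 66) has exactly 21 irreducible complex representations.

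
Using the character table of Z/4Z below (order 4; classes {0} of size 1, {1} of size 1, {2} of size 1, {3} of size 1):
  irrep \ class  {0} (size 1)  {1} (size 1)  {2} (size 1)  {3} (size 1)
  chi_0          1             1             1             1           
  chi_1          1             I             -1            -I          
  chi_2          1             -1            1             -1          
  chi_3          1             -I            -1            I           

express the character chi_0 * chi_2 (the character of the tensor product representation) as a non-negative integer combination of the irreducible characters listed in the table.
chi_0 tensor chi_2 = chi_2 (all other irreducibles have multiplicity 0).

Why: The character of a tensor product is the pointwise product (chi_0 * chi_2)(C) = chi_0(C) * chi_2(C):
  {0}: (1)*(1), {1}: (1)*(-1), {2}: (1)*(1), {3}: (1)*(-1)
so (chi_0 * chi_2) takes values
  {0} -> 1, {1} -> -1, {2} -> 1, {3} -> -1.
Now take the inner product of this character with each irreducible chi from the table, <chi_0*chi_2, chi> = (1/4) sum_C |C| (chi_0*chi_2)(C) conj(chi(C)):
  <chi_0*chi_2, chi_0> = (1/4)[1*(1)*conj(1) + 1*(-1)*conj(1) + 1*(1)*conj(1) + 1*(-1)*conj(1)]
      = (1/4)[(1) + (-1) + (1) + (-1)] = 0/4 = 0
  <chi_0*chi_2, chi_1> = (1/4)[1*(1)*conj(1) + 1*(-1)*conj(I) + 1*(1)*conj(-1) + 1*(-1)*conj(-I)]
      = (1/4)[(1) + (I) + (-1) + (-I)] = 0/4 = 0
  <chi_0*chi_2, chi_2> = (1/4)[1*(1)*conj(1) + 1*(-1)*conj(-1) + 1*(1)*conj(1) + 1*(-1)*conj(-1)]
      = (1/4)[(1) + (1) + (1) + (1)] = 4/4 = 1
  <chi_0*chi_2, chi_3> = (1/4)[1*(1)*conj(1) + 1*(-1)*conj(-I) + 1*(1)*conj(-1) + 1*(-1)*conj(I)]
      = (1/4)[(1) + (-I) + (-1) + (I)] = 0/4 = 0
(Exp terms are combined using exp(i*s)*conj(exp(i*t)) = exp(i*(s-t)), and sums of them are collapsed using the identity that for every m > 1 the m distinct m-th roots of unity sum to 0, e.g. 1 + exp(2*I*pi/3) + exp(-2*I*pi/3) = 0.)
Hence the multiplicities are chi_2: 1. Dimension check: dim(chi_0)*dim(chi_2) = 1*1 = 1 and sum (mult * dim) = 1*1 = 1.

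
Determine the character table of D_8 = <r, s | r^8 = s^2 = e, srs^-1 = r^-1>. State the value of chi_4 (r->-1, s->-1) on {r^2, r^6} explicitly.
Conjugacy classes: {e} of size 1, {r^4} of size 1, {r^1, r^7} of size 2, {r^2, r^6} of size 2, {r^3, r^5} of size 2, {s, sr^2, ...} of size 4, {sr, sr^3, ...} of size 4.
Character table:
  irrep \ class              {e} (size 1)  {r^4} (size 1)  {r^1, r^7} (size 2)  {r^2, r^6} (size 2)  {r^3, r^5} (size 2)  {s, sr^2, ...} (size 4)  {sr, sr^3, ...} (size 4)
  chi_1 (triv)               1             1               1                    1                    1                    1                        1                       
  chi_2 (sign: r->1, s->-1)  1             1               1                    1                    1                    -1                       -1                      
  chi_3 (r->-1, s->1)        1             1               -1                   1                    -1                   1                        -1                      
  chi_4 (r->-1, s->-1)       1             1               -1                   1                    -1                   -1                       1                       
  chi_5 (2d, j=1)            2             -2              sqrt(2)              0                    -sqrt(2)             0                        0                       
  chi_6 (2d, j=2)            2             2               0                    -2                   0                    0                        0                       
  chi_7 (2d, j=3)            2             -2              -sqrt(2)             0                    sqrt(2)              0                        0                       

Spot check: chi_4 (r->-1, s->-1) on {r^2, r^6} = 1.

D_8 has order 2*8 = 16 with 7 conjugacy classes, hence 7 irreducibles. Sum of squared dims 1 + 1 + 1 + 1 + 4 + 4 + 4 = 16 = |G|. Linear characters come from the abelianisation; the 2-dimensional irreps have character r^k -> 2*cos(2*pi*j*k/8), reflections -> 0.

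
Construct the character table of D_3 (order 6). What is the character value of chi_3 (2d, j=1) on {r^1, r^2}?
Conjugacy classes: {e} of size 1, {r^1, r^2} of size 2, {s, sr, ..., sr^2} of size 3.
Character table:
  irrep \ class              {e} (size 1)  {r^1, r^2} (size 2)  {s, sr, ..., sr^2} (size 3)
  chi_1 (triv)               1             1                    1                          
  chi_2 (sign: r->1, s->-1)  1             1                    -1                         
  chi_3 (2d, j=1)            2             -1                   0                          

Spot check: chi_3 (2d, j=1) on {r^1, r^2} = -1.

Argument: D_3 has order 2*3 = 6 with 3 conjugacy classes, hence 3 irreducibles. Sum of squared dims 1 + 1 + 4 = 6 = |G|. Linear characters come from the abelianisation; the 2-dimensional irreps have character r^k -> 2*cos(2*pi*j*k/3), reflections -> 0.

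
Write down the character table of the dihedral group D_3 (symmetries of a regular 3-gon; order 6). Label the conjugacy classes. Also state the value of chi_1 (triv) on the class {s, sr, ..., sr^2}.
Conjugacy classes: {e} of size 1, {r^1, r^2} of size 2, {s, sr, ..., sr^2} of size 3.
Character table:
  irrep \ class              {e} (size 1)  {r^1, r^2} (size 2)  {s, sr, ..., sr^2} (size 3)
  chi_1 (triv)               1             1                    1                          
  chi_2 (sign: r->1, s->-1)  1             1                    -1                         
  chi_3 (2d, j=1)            2             -1                   0                          

Spot check: chi_1 (triv) on {s, sr, ..., sr^2} = 1.

Details: D_3 has order 2*3 = 6 with 3 conjugacy classes, hence 3 irreducibles. Sum of squared dims 1 + 1 + 4 = 6 = |G|. Linear characters come from the abelianisation; the 2-dimensional irreps have character r^k -> 2*cos(2*pi*j*k/3), reflections -> 0.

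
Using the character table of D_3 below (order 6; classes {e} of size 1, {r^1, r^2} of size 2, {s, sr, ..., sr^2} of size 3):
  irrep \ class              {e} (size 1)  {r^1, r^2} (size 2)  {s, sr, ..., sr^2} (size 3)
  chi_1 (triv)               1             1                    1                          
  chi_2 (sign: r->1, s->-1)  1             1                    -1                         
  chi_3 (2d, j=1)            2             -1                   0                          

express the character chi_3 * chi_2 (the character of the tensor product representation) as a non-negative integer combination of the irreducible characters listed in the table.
chi_3 tensor chi_2 = chi_3 (all other irreducibles have multiplicity 0).

Details: The character of a tensor product is the pointwise product (chi_3 * chi_2)(C) = chi_3(C) * chi_2(C):
  {e}: (2)*(1), {r^1, r^2}: (-1)*(1), {s, sr, ..., sr^2}: (0)*(-1)
so (chi_3 * chi_2) takes values
  {e} -> 2, {r^1, r^2} -> -1, {s, sr, ..., sr^2} -> 0.
Now take the inner product of this character with each irreducible chi from the table, <chi_3*chi_2, chi> = (1/6) sum_C |C| (chi_3*chi_2)(C) conj(chi(C)):
  <chi_3*chi_2, chi_1> = (1/6)[1*(2)*conj(1) + 2*(-1)*conj(1) + 3*(0)*conj(1)]
      = (1/6)[(2) + (-2) + (0)] = 0/6 = 0
  <chi_3*chi_2, chi_2> = (1/6)[1*(2)*conj(1) + 2*(-1)*conj(1) + 3*(0)*conj(-1)]
      = (1/6)[(2) + (-2) + (0)] = 0/6 = 0
  <chi_3*chi_2, chi_3> = (1/6)[1*(2)*conj(2) + 2*(-1)*conj(-1) + 3*(0)*conj(0)]
      = (1/6)[(4) + (2) + (0)] = 6/6 = 1
Hence the multiplicities are chi_3: 1. Dimension check: dim(chi_3)*dim(chi_2) = 2*1 = 2 and sum (mult * dim) = 1*2 = 2.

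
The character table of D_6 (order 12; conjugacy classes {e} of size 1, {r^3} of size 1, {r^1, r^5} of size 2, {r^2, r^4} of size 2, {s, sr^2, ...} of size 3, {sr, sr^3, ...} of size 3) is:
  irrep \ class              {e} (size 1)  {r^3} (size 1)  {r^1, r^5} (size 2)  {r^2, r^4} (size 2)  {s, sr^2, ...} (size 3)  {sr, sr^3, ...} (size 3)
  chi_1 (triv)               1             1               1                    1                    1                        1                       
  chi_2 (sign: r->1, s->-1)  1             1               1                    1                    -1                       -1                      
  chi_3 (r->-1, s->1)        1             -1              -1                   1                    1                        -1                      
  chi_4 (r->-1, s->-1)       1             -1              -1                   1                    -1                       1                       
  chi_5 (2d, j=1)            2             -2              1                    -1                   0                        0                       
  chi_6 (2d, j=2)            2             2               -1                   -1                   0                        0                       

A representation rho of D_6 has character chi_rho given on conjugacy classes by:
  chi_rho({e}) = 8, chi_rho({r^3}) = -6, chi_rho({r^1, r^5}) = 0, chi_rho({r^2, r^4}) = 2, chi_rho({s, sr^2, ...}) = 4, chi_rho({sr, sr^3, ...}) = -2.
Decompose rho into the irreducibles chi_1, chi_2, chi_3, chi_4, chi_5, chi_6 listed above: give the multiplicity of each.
Multiplicities: chi_1: 1, chi_2: 0, chi_3: 3, chi_4: 0, chi_5: 2, chi_6: 0.

Solution. Use <chi_rho, chi> = (1/|G|) sum_C |C| * chi_rho(C) * conj(chi(C)) with |G| = 12 for each irreducible chi in the table:
  <chi_rho, chi_1> = (1/12)[1*(8)*conj(1) + 1*(-6)*conj(1) + 2*(0)*conj(1) + 2*(2)*conj(1) + 3*(4)*conj(1) + 3*(-2)*conj(1)]
      = (1/12)[(8) + (-6) + (0) + (4) + (12) + (-6)] = 12/12 = 1
  <chi_rho, chi_2> = (1/12)[1*(8)*conj(1) + 1*(-6)*conj(1) + 2*(0)*conj(1) + 2*(2)*conj(1) + 3*(4)*conj(-1) + 3*(-2)*conj(-1)]
      = (1/12)[(8) + (-6) + (0) + (4) + (-12) + (6)] = 0/12 = 0
  <chi_rho, chi_3> = (1/12)[1*(8)*conj(1) + 1*(-6)*conj(-1) + 2*(0)*conj(-1) + 2*(2)*conj(1) + 3*(4)*conj(1) + 3*(-2)*conj(-1)]
      = (1/12)[(8) + (6) + (0) + (4) + (12) + (6)] = 36/12 = 3
  <chi_rho, chi_4> = (1/12)[1*(8)*conj(1) + 1*(-6)*conj(-1) + 2*(0)*conj(-1) + 2*(2)*conj(1) + 3*(4)*conj(-1) + 3*(-2)*conj(1)]
      = (1/12)[(8) + (6) + (0) + (4) + (-12) + (-6)] = 0/12 = 0
  <chi_rho, chi_5> = (1/12)[1*(8)*conj(2) + 1*(-6)*conj(-2) + 2*(0)*conj(1) + 2*(2)*conj(-1) + 3*(4)*conj(0) + 3*(-2)*conj(0)]
      = (1/12)[(16) + (12) + (0) + (-4) + (0) + (0)] = 24/12 = 2
  <chi_rho, chi_6> = (1/12)[1*(8)*conj(2) + 1*(-6)*conj(2) + 2*(0)*conj(-1) + 2*(2)*conj(-1) + 3*(4)*conj(0) + 3*(-2)*conj(0)]
      = (1/12)[(16) + (-12) + (0) + (-4) + (0) + (0)] = 0/12 = 0
Dimension check: dim(rho) = sum (mult * dim) = 1*1 + 0*1 + 3*1 + 0*1 + 2*2 + 0*2 = 8 = chi_rho(e) = 8.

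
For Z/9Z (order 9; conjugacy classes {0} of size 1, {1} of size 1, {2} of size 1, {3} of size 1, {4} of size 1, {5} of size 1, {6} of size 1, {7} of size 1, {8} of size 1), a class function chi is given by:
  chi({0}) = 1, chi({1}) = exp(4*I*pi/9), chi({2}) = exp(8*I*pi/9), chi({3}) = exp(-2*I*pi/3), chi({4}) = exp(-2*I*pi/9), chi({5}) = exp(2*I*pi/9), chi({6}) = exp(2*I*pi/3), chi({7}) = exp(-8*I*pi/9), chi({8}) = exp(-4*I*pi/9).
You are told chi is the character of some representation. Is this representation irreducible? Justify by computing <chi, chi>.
Irreducible: <chi, chi> = 1.

Reasoning: <chi, chi> = (1/|G|) sum_C |C| * |chi(C)|^2 = (1/9)[1*|1|^2 + 1*|exp(4*I*pi/9)|^2 + 1*|exp(8*I*pi/9)|^2 + 1*|exp(-2*I*pi/3)|^2 + 1*|exp(-2*I*pi/9)|^2 + 1*|exp(2*I*pi/9)|^2 + 1*|exp(2*I*pi/3)|^2 + 1*|exp(-8*I*pi/9)|^2 + 1*|exp(-4*I*pi/9)|^2]
  = (1/9)[(1) + (1) + (1) + (1) + (1) + (1) + (1) + (1) + (1)] = 9/9 = 1.
(Exp terms are combined using exp(i*s)*conj(exp(i*t)) = exp(i*(s-t)), and sums of them are collapsed using the identity that for every m > 1 the m distinct m-th roots of unity sum to 0, e.g. 1 + exp(2*I*pi/3) + exp(-2*I*pi/3) = 0.)
A character is irreducible iff <chi, chi> = 1, so this representation is irreducible.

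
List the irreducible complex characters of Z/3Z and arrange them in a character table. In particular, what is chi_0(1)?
Character table of Z/3Z (irreps indexed chi_0,...,chi_2 with chi_k(m) = zeta_3^(k*m), zeta_3 = exp(2*pi*i/3)):
  irrep \ class  {0} (size 1)  {1} (size 1)    {2} (size 1)  
  chi_0          1             1               1             
  chi_1          1             exp(2*I*pi/3)   exp(-2*I*pi/3)
  chi_2          1             exp(-2*I*pi/3)  exp(2*I*pi/3) 

Spot check: chi_0(1) = zeta_3^(0*1) = zeta_3^0 = 1.

Explanation: Z/3Z is abelian, so all 3 irreducible complex representations are 1-dimensional. They are given by chi_k(m) = zeta_3^(k*m) for k = 0,...,2. Row orthogonality: sum_m chi_k(m) conj(chi_l(m)) = 3 * [k = l].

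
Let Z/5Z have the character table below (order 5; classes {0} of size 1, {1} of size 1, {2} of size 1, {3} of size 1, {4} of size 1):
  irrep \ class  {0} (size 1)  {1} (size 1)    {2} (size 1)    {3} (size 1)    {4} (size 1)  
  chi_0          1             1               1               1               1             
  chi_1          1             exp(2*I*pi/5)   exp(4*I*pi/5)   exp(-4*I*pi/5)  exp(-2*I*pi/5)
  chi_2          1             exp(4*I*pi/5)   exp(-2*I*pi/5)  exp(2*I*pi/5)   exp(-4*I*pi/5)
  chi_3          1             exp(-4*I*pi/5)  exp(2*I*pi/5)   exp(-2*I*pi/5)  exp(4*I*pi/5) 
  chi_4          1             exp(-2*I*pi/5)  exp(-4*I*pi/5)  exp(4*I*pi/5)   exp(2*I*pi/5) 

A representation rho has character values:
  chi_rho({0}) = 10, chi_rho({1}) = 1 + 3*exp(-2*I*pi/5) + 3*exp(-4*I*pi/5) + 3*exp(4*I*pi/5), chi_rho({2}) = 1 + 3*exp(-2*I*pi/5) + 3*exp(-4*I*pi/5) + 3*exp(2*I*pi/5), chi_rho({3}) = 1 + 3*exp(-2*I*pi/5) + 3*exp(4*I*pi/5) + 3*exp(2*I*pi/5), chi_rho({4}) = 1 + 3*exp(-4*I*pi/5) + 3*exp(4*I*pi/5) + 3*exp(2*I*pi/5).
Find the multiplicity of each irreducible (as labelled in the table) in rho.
Multiplicities: chi_0: 1, chi_1: 0, chi_2: 3, chi_3: 3, chi_4: 3.

Working: Use <chi_rho, chi> = (1/|G|) sum_C |C| * chi_rho(C) * conj(chi(C)) with |G| = 5 for each irreducible chi in the table:
  <chi_rho, chi_0> = (1/5)[1*(10)*conj(1) + 1*(1 + 3*exp(-2*I*pi/5) + 3*exp(-4*I*pi/5) + 3*exp(4*I*pi/5))*conj(1) + 1*(1 + 3*exp(-2*I*pi/5) + 3*exp(-4*I*pi/5) + 3*exp(2*I*pi/5))*conj(1) + 1*(1 + 3*exp(-2*I*pi/5) + 3*exp(4*I*pi/5) + 3*exp(2*I*pi/5))*conj(1) + 1*(1 + 3*exp(-4*I*pi/5) + 3*exp(4*I*pi/5) + 3*exp(2*I*pi/5))*conj(1)]
      = (1/5)[(10) + (1 + 3*exp(-2*I*pi/5) + 3*exp(-4*I*pi/5) + 3*exp(4*I*pi/5)) + (1 + 3*exp(-2*I*pi/5) + 3*exp(-4*I*pi/5) + 3*exp(2*I*pi/5)) + (1 + 3*exp(-2*I*pi/5) + 3*exp(4*I*pi/5) + 3*exp(2*I*pi/5)) + (1 + 3*exp(-4*I*pi/5) + 3*exp(4*I*pi/5) + 3*exp(2*I*pi/5))] = 5/5 = 1
  <chi_rho, chi_1> = (1/5)[1*(10)*conj(1) + 1*(1 + 3*exp(-2*I*pi/5) + 3*exp(-4*I*pi/5) + 3*exp(4*I*pi/5))*conj(exp(2*I*pi/5)) + 1*(1 + 3*exp(-2*I*pi/5) + 3*exp(-4*I*pi/5) + 3*exp(2*I*pi/5))*conj(exp(4*I*pi/5)) + 1*(1 + 3*exp(-2*I*pi/5) + 3*exp(4*I*pi/5) + 3*exp(2*I*pi/5))*conj(exp(-4*I*pi/5)) + 1*(1 + 3*exp(-4*I*pi/5) + 3*exp(4*I*pi/5) + 3*exp(2*I*pi/5))*conj(exp(-2*I*pi/5))]
      = (1/5)[(10) + (3*exp(-4*I*pi/5) + exp(-2*I*pi/5) + 3*exp(4*I*pi/5) + 3*exp(2*I*pi/5)) + (3*exp(-2*I*pi/5) + exp(-4*I*pi/5) + 3*exp(4*I*pi/5) + 3*exp(2*I*pi/5)) + (3*exp(-2*I*pi/5) + 3*exp(-4*I*pi/5) + exp(4*I*pi/5) + 3*exp(2*I*pi/5)) + (3*exp(-2*I*pi/5) + 3*exp(-4*I*pi/5) + exp(2*I*pi/5) + 3*exp(4*I*pi/5))] = 0/5 = 0
  <chi_rho, chi_2> = (1/5)[1*(10)*conj(1) + 1*(1 + 3*exp(-2*I*pi/5) + 3*exp(-4*I*pi/5) + 3*exp(4*I*pi/5))*conj(exp(4*I*pi/5)) + 1*(1 + 3*exp(-2*I*pi/5) + 3*exp(-4*I*pi/5) + 3*exp(2*I*pi/5))*conj(exp(-2*I*pi/5)) + 1*(1 + 3*exp(-2*I*pi/5) + 3*exp(4*I*pi/5) + 3*exp(2*I*pi/5))*conj(exp(2*I*pi/5)) + 1*(1 + 3*exp(-4*I*pi/5) + 3*exp(4*I*pi/5) + 3*exp(2*I*pi/5))*conj(exp(-4*I*pi/5))]
      = (1/5)[(10) + (3 + exp(-4*I*pi/5) + 3*exp(4*I*pi/5) + 3*exp(2*I*pi/5)) + (3 + 3*exp(-2*I*pi/5) + exp(2*I*pi/5) + 3*exp(4*I*pi/5)) + (3 + 3*exp(-4*I*pi/5) + exp(-2*I*pi/5) + 3*exp(2*I*pi/5)) + (3 + 3*exp(-2*I*pi/5) + 3*exp(-4*I*pi/5) + exp(4*I*pi/5))] = 15/5 = 3
  <chi_rho, chi_3> = (1/5)[1*(10)*conj(1) + 1*(1 + 3*exp(-2*I*pi/5) + 3*exp(-4*I*pi/5) + 3*exp(4*I*pi/5))*conj(exp(-4*I*pi/5)) + 1*(1 + 3*exp(-2*I*pi/5) + 3*exp(-4*I*pi/5) + 3*exp(2*I*pi/5))*conj(exp(2*I*pi/5)) + 1*(1 + 3*exp(-2*I*pi/5) + 3*exp(4*I*pi/5) + 3*exp(2*I*pi/5))*conj(exp(-2*I*pi/5)) + 1*(1 + 3*exp(-4*I*pi/5) + 3*exp(4*I*pi/5) + 3*exp(2*I*pi/5))*conj(exp(4*I*pi/5))]
      = (1/5)[(10) + (3 + 3*exp(-2*I*pi/5) + exp(4*I*pi/5) + 3*exp(2*I*pi/5)) + (3 + 3*exp(-4*I*pi/5) + exp(-2*I*pi/5) + 3*exp(4*I*pi/5)) + (3 + 3*exp(-4*I*pi/5) + exp(2*I*pi/5) + 3*exp(4*I*pi/5)) + (3 + 3*exp(-2*I*pi/5) + exp(-4*I*pi/5) + 3*exp(2*I*pi/5))] = 15/5 = 3
  <chi_rho, chi_4> = (1/5)[1*(10)*conj(1) + 1*(1 + 3*exp(-2*I*pi/5) + 3*exp(-4*I*pi/5) + 3*exp(4*I*pi/5))*conj(exp(-2*I*pi/5)) + 1*(1 + 3*exp(-2*I*pi/5) + 3*exp(-4*I*pi/5) + 3*exp(2*I*pi/5))*conj(exp(-4*I*pi/5)) + 1*(1 + 3*exp(-2*I*pi/5) + 3*exp(4*I*pi/5) + 3*exp(2*I*pi/5))*conj(exp(4*I*pi/5)) + 1*(1 + 3*exp(-4*I*pi/5) + 3*exp(4*I*pi/5) + 3*exp(2*I*pi/5))*conj(exp(2*I*pi/5))]
      = (1/5)[(10) + (3 + 3*exp(-2*I*pi/5) + 3*exp(-4*I*pi/5) + exp(2*I*pi/5)) + (3 + 3*exp(-4*I*pi/5) + exp(4*I*pi/5) + 3*exp(2*I*pi/5)) + (3 + 3*exp(-2*I*pi/5) + exp(-4*I*pi/5) + 3*exp(4*I*pi/5)) + (3 + exp(-2*I*pi/5) + 3*exp(4*I*pi/5) + 3*exp(2*I*pi/5))] = 15/5 = 3
(Exp terms are combined using exp(i*s)*conj(exp(i*t)) = exp(i*(s-t)), and sums of them are collapsed using the identity that for every m > 1 the m distinct m-th roots of unity sum to 0, e.g. 1 + exp(2*I*pi/3) + exp(-2*I*pi/3) = 0.)
Dimension check: dim(rho) = sum (mult * dim) = 1*1 + 0*1 + 3*1 + 3*1 + 3*1 = 10 = chi_rho(e) = 10.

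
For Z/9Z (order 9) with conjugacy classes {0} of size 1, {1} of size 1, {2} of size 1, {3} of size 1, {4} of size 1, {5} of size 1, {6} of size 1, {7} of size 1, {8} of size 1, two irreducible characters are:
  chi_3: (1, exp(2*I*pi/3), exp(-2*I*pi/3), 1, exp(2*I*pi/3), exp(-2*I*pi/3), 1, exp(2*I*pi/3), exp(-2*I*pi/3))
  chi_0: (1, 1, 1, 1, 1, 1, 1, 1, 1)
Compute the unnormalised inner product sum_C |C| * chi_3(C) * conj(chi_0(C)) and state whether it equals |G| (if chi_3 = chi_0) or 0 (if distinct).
Sum = 0; so <chi_3, chi_0> = 0 (distinct irreducibles are orthogonal).

Solution. Compute term by term over conjugacy classes (|C| * chi_3(C) * conj(chi_0(C))):
  1*(1)*conj(1) + 1*(exp(2*I*pi/3))*conj(1) + 1*(exp(-2*I*pi/3))*conj(1) + 1*(1)*conj(1) + 1*(exp(2*I*pi/3))*conj(1) + 1*(exp(-2*I*pi/3))*conj(1) + 1*(1)*conj(1) + 1*(exp(2*I*pi/3))*conj(1) + 1*(exp(-2*I*pi/3))*conj(1)
  = (1) + (exp(2*I*pi/3)) + (exp(-2*I*pi/3)) + (1) + (exp(2*I*pi/3)) + (exp(-2*I*pi/3)) + (1) + (exp(2*I*pi/3)) + (exp(-2*I*pi/3))
  = 0.
(Exp terms are combined using exp(i*s)*conj(exp(i*t)) = exp(i*(s-t)), and sums of them are collapsed using the identity that for every m > 1 the m distinct m-th roots of unity sum to 0, e.g. 1 + exp(2*I*pi/3) + exp(-2*I*pi/3) = 0.)
Dividing by |G| = 9 gives 0/9 = 0, matching the row-orthogonality relation <chi_3, chi_0> = [chi_3 = chi_0].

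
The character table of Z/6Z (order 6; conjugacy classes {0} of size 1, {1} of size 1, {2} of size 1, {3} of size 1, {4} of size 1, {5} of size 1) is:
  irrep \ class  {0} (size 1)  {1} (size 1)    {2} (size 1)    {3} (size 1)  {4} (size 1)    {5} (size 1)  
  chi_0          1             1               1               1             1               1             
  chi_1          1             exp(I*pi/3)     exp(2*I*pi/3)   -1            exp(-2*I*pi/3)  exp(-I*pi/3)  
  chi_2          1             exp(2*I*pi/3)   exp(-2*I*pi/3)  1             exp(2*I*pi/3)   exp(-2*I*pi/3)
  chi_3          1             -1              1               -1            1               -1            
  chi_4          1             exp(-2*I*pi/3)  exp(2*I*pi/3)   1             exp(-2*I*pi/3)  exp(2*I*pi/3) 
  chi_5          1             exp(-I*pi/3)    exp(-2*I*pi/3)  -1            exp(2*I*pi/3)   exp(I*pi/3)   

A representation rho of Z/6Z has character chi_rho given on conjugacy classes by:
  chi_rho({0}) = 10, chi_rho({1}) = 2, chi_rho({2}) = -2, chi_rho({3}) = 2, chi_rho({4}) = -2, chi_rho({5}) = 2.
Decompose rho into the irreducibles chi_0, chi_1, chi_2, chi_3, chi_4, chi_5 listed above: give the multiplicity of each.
Multiplicities: chi_0: 2, chi_1: 2, chi_2: 2, chi_3: 0, chi_4: 2, chi_5: 2.

Argument: Use <chi_rho, chi> = (1/|G|) sum_C |C| * chi_rho(C) * conj(chi(C)) with |G| = 6 for each irreducible chi in the table:
  <chi_rho, chi_0> = (1/6)[1*(10)*conj(1) + 1*(2)*conj(1) + 1*(-2)*conj(1) + 1*(2)*conj(1) + 1*(-2)*conj(1) + 1*(2)*conj(1)]
      = (1/6)[(10) + (2) + (-2) + (2) + (-2) + (2)] = 12/6 = 2
  <chi_rho, chi_1> = (1/6)[1*(10)*conj(1) + 1*(2)*conj(exp(I*pi/3)) + 1*(-2)*conj(exp(2*I*pi/3)) + 1*(2)*conj(-1) + 1*(-2)*conj(exp(-2*I*pi/3)) + 1*(2)*conj(exp(-I*pi/3))]
      = (1/6)[(10) + (2*exp(-2*I*pi/3) + 2*exp(-I*pi/3) + 2*exp(I*pi/3)) + (4 + 2*exp(-2*I*pi/3) + 4*exp(2*I*pi/3)) + (-2) + (4 + 4*exp(-2*I*pi/3) + 2*exp(2*I*pi/3)) + (2*exp(-I*pi/3) + 2*exp(2*I*pi/3) + 2*exp(I*pi/3))] = 12/6 = 2
  <chi_rho, chi_2> = (1/6)[1*(10)*conj(1) + 1*(2)*conj(exp(2*I*pi/3)) + 1*(-2)*conj(exp(-2*I*pi/3)) + 1*(2)*conj(1) + 1*(-2)*conj(exp(2*I*pi/3)) + 1*(2)*conj(exp(-2*I*pi/3))]
      = (1/6)[(10) + (2*exp(-2*I*pi/3) + 2*exp(-I*pi/3) + 2*exp(2*I*pi/3)) + (4 + 4*exp(-2*I*pi/3) + 2*exp(2*I*pi/3)) + (2) + (4 + 2*exp(-2*I*pi/3) + 4*exp(2*I*pi/3)) + (2*exp(-2*I*pi/3) + 2*exp(2*I*pi/3) + 2*exp(I*pi/3))] = 12/6 = 2
  <chi_rho, chi_3> = (1/6)[1*(10)*conj(1) + 1*(2)*conj(-1) + 1*(-2)*conj(1) + 1*(2)*conj(-1) + 1*(-2)*conj(1) + 1*(2)*conj(-1)]
      = (1/6)[(10) + (-2) + (-2) + (-2) + (-2) + (-2)] = 0/6 = 0
  <chi_rho, chi_4> = (1/6)[1*(10)*conj(1) + 1*(2)*conj(exp(-2*I*pi/3)) + 1*(-2)*conj(exp(2*I*pi/3)) + 1*(2)*conj(1) + 1*(-2)*conj(exp(-2*I*pi/3)) + 1*(2)*conj(exp(2*I*pi/3))]
      = (1/6)[(10) + (2*exp(-2*I*pi/3) + 2*exp(2*I*pi/3) + 2*exp(I*pi/3)) + (4 + 2*exp(-2*I*pi/3) + 4*exp(2*I*pi/3)) + (2) + (4 + 4*exp(-2*I*pi/3) + 2*exp(2*I*pi/3)) + (2*exp(-2*I*pi/3) + 2*exp(-I*pi/3) + 2*exp(2*I*pi/3))] = 12/6 = 2
  <chi_rho, chi_5> = (1/6)[1*(10)*conj(1) + 1*(2)*conj(exp(-I*pi/3)) + 1*(-2)*conj(exp(-2*I*pi/3)) + 1*(2)*conj(-1) + 1*(-2)*conj(exp(2*I*pi/3)) + 1*(2)*conj(exp(I*pi/3))]
      = (1/6)[(10) + (2*exp(-I*pi/3) + 2*exp(2*I*pi/3) + 2*exp(I*pi/3)) + (4 + 4*exp(-2*I*pi/3) + 2*exp(2*I*pi/3)) + (-2) + (4 + 2*exp(-2*I*pi/3) + 4*exp(2*I*pi/3)) + (2*exp(-2*I*pi/3) + 2*exp(-I*pi/3) + 2*exp(I*pi/3))] = 12/6 = 2
(Exp terms are combined using exp(i*s)*conj(exp(i*t)) = exp(i*(s-t)), and sums of them are collapsed using the identity that for every m > 1 the m distinct m-th roots of unity sum to 0, e.g. 1 + exp(2*I*pi/3) + exp(-2*I*pi/3) = 0.)
Dimension check: dim(rho) = sum (mult * dim) = 2*1 + 2*1 + 2*1 + 0*1 + 2*1 + 2*1 = 10 = chi_rho(e) = 10.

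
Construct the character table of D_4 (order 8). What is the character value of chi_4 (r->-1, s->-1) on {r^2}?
Conjugacy classes: {e} of size 1, {r^2} of size 1, {r^1, r^3} of size 2, {s, sr^2, ...} of size 2, {sr, sr^3, ...} of size 2.
Character table:
  irrep \ class              {e} (size 1)  {r^2} (size 1)  {r^1, r^3} (size 2)  {s, sr^2, ...} (size 2)  {sr, sr^3, ...} (size 2)
  chi_1 (triv)               1             1               1                    1                        1                       
  chi_2 (sign: r->1, s->-1)  1             1               1                    -1                       -1                      
  chi_3 (r->-1, s->1)        1             1               -1                   1                        -1                      
  chi_4 (r->-1, s->-1)       1             1               -1                   -1                       1                       
  chi_5 (2d, j=1)            2             -2              0                    0                        0                       

Spot check: chi_4 (r->-1, s->-1) on {r^2} = 1.

Why: D_4 has order 2*4 = 8 with 5 conjugacy classes, hence 5 irreducibles. Sum of squared dims 1 + 1 + 1 + 1 + 4 = 8 = |G|. Linear characters come from the abelianisation; the 2-dimensional irreps have character r^k -> 2*cos(2*pi*j*k/4), reflections -> 0.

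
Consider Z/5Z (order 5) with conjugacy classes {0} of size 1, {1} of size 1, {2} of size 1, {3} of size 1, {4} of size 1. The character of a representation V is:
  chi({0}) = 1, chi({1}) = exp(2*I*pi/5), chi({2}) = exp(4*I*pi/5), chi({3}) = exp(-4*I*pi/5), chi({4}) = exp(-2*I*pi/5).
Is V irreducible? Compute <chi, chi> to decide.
Irreducible: <chi, chi> = 1.

Argument: <chi, chi> = (1/|G|) sum_C |C| * |chi(C)|^2 = (1/5)[1*|1|^2 + 1*|exp(2*I*pi/5)|^2 + 1*|exp(4*I*pi/5)|^2 + 1*|exp(-4*I*pi/5)|^2 + 1*|exp(-2*I*pi/5)|^2]
  = (1/5)[(1) + (1) + (1) + (1) + (1)] = 5/5 = 1.
(Exp terms are combined using exp(i*s)*conj(exp(i*t)) = exp(i*(s-t)), and sums of them are collapsed using the identity that for every m > 1 the m distinct m-th roots of unity sum to 0, e.g. 1 + exp(2*I*pi/3) + exp(-2*I*pi/3) = 0.)
A character is irreducible iff <chi, chi> = 1, so this representation is irreducible.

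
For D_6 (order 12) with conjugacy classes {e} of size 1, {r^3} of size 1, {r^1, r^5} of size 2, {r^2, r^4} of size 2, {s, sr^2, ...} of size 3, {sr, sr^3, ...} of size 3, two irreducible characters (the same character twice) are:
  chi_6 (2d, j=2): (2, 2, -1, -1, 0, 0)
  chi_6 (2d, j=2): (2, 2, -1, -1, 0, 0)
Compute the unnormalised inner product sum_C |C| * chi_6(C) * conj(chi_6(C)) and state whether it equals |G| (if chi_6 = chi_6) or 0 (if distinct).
Sum = 12 = |G| = 12; so <chi_6, chi_6> = 1 (norm-1 confirms irreducibility).

Why: Compute term by term over conjugacy classes (|C| * chi_6(C) * conj(chi_6(C))):
  1*(2)*conj(2) + 1*(2)*conj(2) + 2*(-1)*conj(-1) + 2*(-1)*conj(-1) + 3*(0)*conj(0) + 3*(0)*conj(0)
  = (4) + (4) + (2) + (2) + (0) + (0)
  = 12.
Dividing by |G| = 12 gives 12/12 = 1, matching the row-orthogonality relation <chi_6, chi_6> = [chi_6 = chi_6].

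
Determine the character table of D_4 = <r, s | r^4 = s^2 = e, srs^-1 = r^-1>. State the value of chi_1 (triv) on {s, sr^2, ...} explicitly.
Conjugacy classes: {e} of size 1, {r^2} of size 1, {r^1, r^3} of size 2, {s, sr^2, ...} of size 2, {sr, sr^3, ...} of size 2.
Character table:
  irrep \ class              {e} (size 1)  {r^2} (size 1)  {r^1, r^3} (size 2)  {s, sr^2, ...} (size 2)  {sr, sr^3, ...} (size 2)
  chi_1 (triv)               1             1               1                    1                        1                       
  chi_2 (sign: r->1, s->-1)  1             1               1                    -1                       -1                      
  chi_3 (r->-1, s->1)        1             1               -1                   1                        -1                      
  chi_4 (r->-1, s->-1)       1             1               -1                   -1                       1                       
  chi_5 (2d, j=1)            2             -2              0                    0                        0                       

Spot check: chi_1 (triv) on {s, sr^2, ...} = 1.

Proof sketch: D_4 has order 2*4 = 8 with 5 conjugacy classes, hence 5 irreducibles. Sum of squared dims 1 + 1 + 1 + 1 + 4 = 8 = |G|. Linear characters come from the abelianisation; the 2-dimensional irreps have character r^k -> 2*cos(2*pi*j*k/4), reflections -> 0.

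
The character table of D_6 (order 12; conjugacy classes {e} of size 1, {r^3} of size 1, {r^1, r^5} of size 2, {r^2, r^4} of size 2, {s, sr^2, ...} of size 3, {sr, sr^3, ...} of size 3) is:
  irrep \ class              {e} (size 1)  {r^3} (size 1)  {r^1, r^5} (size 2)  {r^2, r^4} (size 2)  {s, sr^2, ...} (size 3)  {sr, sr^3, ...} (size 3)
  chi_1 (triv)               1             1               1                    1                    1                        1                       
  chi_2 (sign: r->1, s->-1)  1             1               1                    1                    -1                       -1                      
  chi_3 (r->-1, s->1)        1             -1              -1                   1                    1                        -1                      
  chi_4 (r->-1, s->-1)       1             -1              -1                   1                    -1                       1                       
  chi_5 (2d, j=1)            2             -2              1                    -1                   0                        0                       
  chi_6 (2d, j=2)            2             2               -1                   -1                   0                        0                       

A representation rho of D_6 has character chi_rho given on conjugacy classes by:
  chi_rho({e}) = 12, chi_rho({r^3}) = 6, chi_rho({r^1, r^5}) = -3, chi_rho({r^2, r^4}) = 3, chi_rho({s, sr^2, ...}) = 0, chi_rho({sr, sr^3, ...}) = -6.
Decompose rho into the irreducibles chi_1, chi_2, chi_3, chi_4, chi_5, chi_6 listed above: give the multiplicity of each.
Multiplicities: chi_1: 0, chi_2: 3, chi_3: 3, chi_4: 0, chi_5: 0, chi_6: 3.

Details: Use <chi_rho, chi> = (1/|G|) sum_C |C| * chi_rho(C) * conj(chi(C)) with |G| = 12 for each irreducible chi in the table:
  <chi_rho, chi_1> = (1/12)[1*(12)*conj(1) + 1*(6)*conj(1) + 2*(-3)*conj(1) + 2*(3)*conj(1) + 3*(0)*conj(1) + 3*(-6)*conj(1)]
      = (1/12)[(12) + (6) + (-6) + (6) + (0) + (-18)] = 0/12 = 0
  <chi_rho, chi_2> = (1/12)[1*(12)*conj(1) + 1*(6)*conj(1) + 2*(-3)*conj(1) + 2*(3)*conj(1) + 3*(0)*conj(-1) + 3*(-6)*conj(-1)]
      = (1/12)[(12) + (6) + (-6) + (6) + (0) + (18)] = 36/12 = 3
  <chi_rho, chi_3> = (1/12)[1*(12)*conj(1) + 1*(6)*conj(-1) + 2*(-3)*conj(-1) + 2*(3)*conj(1) + 3*(0)*conj(1) + 3*(-6)*conj(-1)]
      = (1/12)[(12) + (-6) + (6) + (6) + (0) + (18)] = 36/12 = 3
  <chi_rho, chi_4> = (1/12)[1*(12)*conj(1) + 1*(6)*conj(-1) + 2*(-3)*conj(-1) + 2*(3)*conj(1) + 3*(0)*conj(-1) + 3*(-6)*conj(1)]
      = (1/12)[(12) + (-6) + (6) + (6) + (0) + (-18)] = 0/12 = 0
  <chi_rho, chi_5> = (1/12)[1*(12)*conj(2) + 1*(6)*conj(-2) + 2*(-3)*conj(1) + 2*(3)*conj(-1) + 3*(0)*conj(0) + 3*(-6)*conj(0)]
      = (1/12)[(24) + (-12) + (-6) + (-6) + (0) + (0)] = 0/12 = 0
  <chi_rho, chi_6> = (1/12)[1*(12)*conj(2) + 1*(6)*conj(2) + 2*(-3)*conj(-1) + 2*(3)*conj(-1) + 3*(0)*conj(0) + 3*(-6)*conj(0)]
      = (1/12)[(24) + (12) + (6) + (-6) + (0) + (0)] = 36/12 = 3
Dimension check: dim(rho) = sum (mult * dim) = 0*1 + 3*1 + 3*1 + 0*1 + 0*2 + 3*2 = 12 = chi_rho(e) = 12.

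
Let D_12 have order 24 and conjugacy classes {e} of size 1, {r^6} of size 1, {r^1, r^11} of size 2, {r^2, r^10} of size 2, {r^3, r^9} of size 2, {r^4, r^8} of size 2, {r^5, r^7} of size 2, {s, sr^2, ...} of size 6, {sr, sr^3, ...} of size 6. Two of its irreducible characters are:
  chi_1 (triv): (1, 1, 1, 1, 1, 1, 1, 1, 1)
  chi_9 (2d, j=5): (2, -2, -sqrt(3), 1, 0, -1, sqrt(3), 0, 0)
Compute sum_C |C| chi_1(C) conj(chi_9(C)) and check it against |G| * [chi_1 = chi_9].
Sum = 0; so <chi_1, chi_9> = 0 (distinct irreducibles are orthogonal).

Why: Compute term by term over conjugacy classes (|C| * chi_1(C) * conj(chi_9(C))):
  1*(1)*conj(2) + 1*(1)*conj(-2) + 2*(1)*conj(-sqrt(3)) + 2*(1)*conj(1) + 2*(1)*conj(0) + 2*(1)*conj(-1) + 2*(1)*conj(sqrt(3)) + 6*(1)*conj(0) + 6*(1)*conj(0)
  = (2) + (-2) + (-2*sqrt(3)) + (2) + (0) + (-2) + (2*sqrt(3)) + (0) + (0)
  = 0.
Dividing by |G| = 24 gives 0/24 = 0, matching the row-orthogonality relation <chi_1, chi_9> = [chi_1 = chi_9].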